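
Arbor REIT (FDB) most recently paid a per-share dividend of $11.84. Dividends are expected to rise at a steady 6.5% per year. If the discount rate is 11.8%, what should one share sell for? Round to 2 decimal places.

$237.92

Gordon growth model: P₀ = D₁/(r − g). D₁ = 11.84 × (1 + 0.065) = 12.6096.
P₀ = 12.6096 / (0.118 − 0.065) = 12.6096 / 0.053 = 237.9170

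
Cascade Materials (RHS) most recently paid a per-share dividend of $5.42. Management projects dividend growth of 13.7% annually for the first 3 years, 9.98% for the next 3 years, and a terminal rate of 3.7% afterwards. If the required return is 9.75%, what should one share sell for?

Three-stage DDM. Project D₁…D_6; terminal Gordon value at t=6 with g = 0.037; discount at r = 0.0975.
D_1 = 6.1625
D_2 = 7.0068
D_3 = 7.9667
D_4 = 8.7618
D_5 = 9.6363
D_6 = 10.5979
TV_6 = 10.9901/(0.0975−0.037) = 181.6541
P₀ = Σ Dₜ/(1+r)ᵗ + TV_6/(1+r)^6 = 139.5627

$139.56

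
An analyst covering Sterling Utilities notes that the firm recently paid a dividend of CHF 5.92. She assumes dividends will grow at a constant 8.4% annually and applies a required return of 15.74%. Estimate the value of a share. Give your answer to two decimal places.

CHF 87.43

Gordon growth model: P₀ = D₁/(r − g). D₁ = 5.92 × (1 + 0.084) = 6.4173.
P₀ = 6.4173 / (0.1574 − 0.084) = 6.4173 / 0.0734 = 87.4289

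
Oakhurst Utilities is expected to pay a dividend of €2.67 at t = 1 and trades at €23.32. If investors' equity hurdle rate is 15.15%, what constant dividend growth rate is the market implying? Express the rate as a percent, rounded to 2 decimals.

3.70%

From P₀ = D₁/(r − g), the implied growth is g = r − D₁/P₀.
g = 0.1515 − 2.67/23.32 = 0.1515 − 0.11449 = 0.03701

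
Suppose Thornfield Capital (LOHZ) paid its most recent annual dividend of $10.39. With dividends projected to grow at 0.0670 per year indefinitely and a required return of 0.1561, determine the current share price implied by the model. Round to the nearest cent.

$124.42

Gordon growth model: P₀ = D₁/(r − g). D₁ = 10.39 × (1 + 0.067) = 11.0861.
P₀ = 11.0861 / (0.1561 − 0.067) = 11.0861 / 0.0891 = 124.4235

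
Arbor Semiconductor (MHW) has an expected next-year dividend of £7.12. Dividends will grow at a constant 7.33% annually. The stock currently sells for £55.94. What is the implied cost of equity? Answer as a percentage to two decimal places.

20.06%

Rearranging the constant-growth DDM: r = D₁/P₀ + g.
r = 7.1200 / 55.94 + 0.0733 = 0.12728 + 0.0733 = 0.20058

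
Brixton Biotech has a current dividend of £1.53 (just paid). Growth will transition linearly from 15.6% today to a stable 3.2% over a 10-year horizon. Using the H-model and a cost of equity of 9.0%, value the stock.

H-model: P₀ = D₀[(1+g_L) + H(g_S−g_L)]/(r−g_L), with H = 10/2 = 5.
P₀ = 1.53 × [(1+0.032) + 5×(0.156−0.032)] / (0.09−0.032)
   = 1.53 × 1.6520 / 0.058 = 43.5786

£43.58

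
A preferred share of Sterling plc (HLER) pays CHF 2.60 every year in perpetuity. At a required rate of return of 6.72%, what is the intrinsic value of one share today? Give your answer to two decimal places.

Zero-growth DDM (perpetuity): P₀ = D/r = 2.60 / 0.0672 = 38.6905

CHF 38.69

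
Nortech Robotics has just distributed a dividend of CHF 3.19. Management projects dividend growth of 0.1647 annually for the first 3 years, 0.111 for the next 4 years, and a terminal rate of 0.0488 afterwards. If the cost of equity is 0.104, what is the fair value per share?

CHF 98.87

Three-stage DDM. Project D₁…D_7; terminal Gordon value at t=7 with g = 0.0488; discount at r = 0.104.
D_1 = 3.7154
D_2 = 4.3273
D_3 = 5.0400
D_4 = 5.5995
D_5 = 6.2210
D_6 = 6.9115
D_7 = 7.6787
TV_7 = 8.0534/(0.104−0.0488) = 145.8958
P₀ = Σ Dₜ/(1+r)ᵗ + TV_7/(1+r)^7 = 98.8723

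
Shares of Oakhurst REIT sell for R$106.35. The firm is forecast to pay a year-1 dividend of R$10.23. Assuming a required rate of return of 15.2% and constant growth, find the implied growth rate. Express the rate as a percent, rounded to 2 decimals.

From P₀ = D₁/(r − g), the implied growth is g = r − D₁/P₀.
g = 0.152 − 10.23/106.35 = 0.152 − 0.09619 = 0.05581

5.58%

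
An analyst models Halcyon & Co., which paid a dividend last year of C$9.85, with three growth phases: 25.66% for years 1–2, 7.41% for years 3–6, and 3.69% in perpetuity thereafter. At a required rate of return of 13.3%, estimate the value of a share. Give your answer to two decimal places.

C$171.12

Three-stage DDM. Project D₁…D_6; terminal Gordon value at t=6 with g = 0.0369; discount at r = 0.133.
D_1 = 12.3775
D_2 = 15.5536
D_3 = 16.7061
D_4 = 17.9440
D_5 = 19.2737
D_6 = 20.7019
TV_6 = 21.4658/(0.133−0.0369) = 223.3689
P₀ = Σ Dₜ/(1+r)ᵗ + TV_6/(1+r)^6 = 171.1213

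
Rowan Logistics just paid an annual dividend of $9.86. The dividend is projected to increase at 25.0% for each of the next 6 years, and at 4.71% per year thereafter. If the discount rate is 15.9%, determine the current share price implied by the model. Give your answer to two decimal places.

Two-stage DDM. Project D₁…D_6 at 0.25, terminal growth 0.0471, discount at r = 0.159.
D_1 = 12.3250
D_2 = 15.4062
D_3 = 19.2578
D_4 = 24.0723
D_5 = 30.0903
D_6 = 37.6129
Terminal value at t=6: TV = D_7/(r−g) = 39.3845/(0.159−0.0471) = 351.9614
P₀ = 12.3250/(1+0.159)^1 + 15.4062/(1+0.159)^2 + 19.2578/(1+0.159)^3 + 24.0723/(1+0.159)^4 + 30.0903/(1+0.159)^5 + 37.6129/(1+0.159)^6 + 351.9614/(1+0.159)^6 = 222.9294

$222.93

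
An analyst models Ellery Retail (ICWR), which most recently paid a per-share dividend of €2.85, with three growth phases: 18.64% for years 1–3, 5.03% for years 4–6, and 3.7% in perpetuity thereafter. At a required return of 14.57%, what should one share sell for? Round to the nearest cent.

Three-stage DDM. Project D₁…D_6; terminal Gordon value at t=6 with g = 0.037; discount at r = 0.1457.
D_1 = 3.3812
D_2 = 4.0115
D_3 = 4.7592
D_4 = 4.9986
D_5 = 5.2501
D_6 = 5.5141
TV_6 = 5.7182/(0.1457−0.037) = 52.6051
P₀ = Σ Dₜ/(1+r)ᵗ + TV_6/(1+r)^6 = 40.4304

€40.43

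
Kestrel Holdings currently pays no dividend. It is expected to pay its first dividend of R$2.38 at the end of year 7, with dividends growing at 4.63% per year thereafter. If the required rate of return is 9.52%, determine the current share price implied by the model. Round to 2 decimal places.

R$28.20

Deferred-dividend DDM. At t=6 the remaining stream is a growing perpetuity with first payment D_7 = 2.38.
V_6 = D_7/(r−g) = 2.38/(0.0952−0.0463) = 48.6708
P₀ = V_6/(1+r)^6 = 48.6708/(1+0.0952)^6 = 28.2038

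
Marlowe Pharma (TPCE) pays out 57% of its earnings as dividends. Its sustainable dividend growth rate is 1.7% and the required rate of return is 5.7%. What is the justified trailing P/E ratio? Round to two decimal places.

14.49

Justified trailing P/E = b(1+g)/(r−g) = 0.57×(1+0.017)/(0.057−0.017) = 14.4922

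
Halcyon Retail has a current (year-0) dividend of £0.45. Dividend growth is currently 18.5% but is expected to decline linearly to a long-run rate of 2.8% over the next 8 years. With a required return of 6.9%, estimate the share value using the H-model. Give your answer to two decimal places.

£18.18

H-model: P₀ = D₀[(1+g_L) + H(g_S−g_L)]/(r−g_L), with H = 8/2 = 4.
P₀ = 0.45 × [(1+0.028) + 4×(0.185−0.028)] / (0.069−0.028)
   = 0.45 × 1.6560 / 0.041 = 18.1756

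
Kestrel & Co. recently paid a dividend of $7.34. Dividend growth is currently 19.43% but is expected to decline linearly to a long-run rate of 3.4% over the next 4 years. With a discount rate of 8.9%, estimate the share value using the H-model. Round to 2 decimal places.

$180.78

H-model: P₀ = D₀[(1+g_L) + H(g_S−g_L)]/(r−g_L), with H = 4/2 = 2.
P₀ = 7.34 × [(1+0.034) + 2×(0.1943−0.034)] / (0.089−0.034)
   = 7.34 × 1.3546 / 0.055 = 180.7775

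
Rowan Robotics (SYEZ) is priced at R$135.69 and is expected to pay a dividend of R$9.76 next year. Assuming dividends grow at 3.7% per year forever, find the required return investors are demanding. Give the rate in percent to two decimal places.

10.89%

Rearranging the constant-growth DDM: r = D₁/P₀ + g.
r = 9.7600 / 135.69 + 0.037 = 0.07193 + 0.037 = 0.10893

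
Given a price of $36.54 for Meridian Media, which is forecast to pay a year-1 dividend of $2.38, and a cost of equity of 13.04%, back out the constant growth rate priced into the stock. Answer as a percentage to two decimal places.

6.53%

From P₀ = D₁/(r − g), the implied growth is g = r − D₁/P₀.
g = 0.1304 − 2.38/36.54 = 0.1304 − 0.06513 = 0.06527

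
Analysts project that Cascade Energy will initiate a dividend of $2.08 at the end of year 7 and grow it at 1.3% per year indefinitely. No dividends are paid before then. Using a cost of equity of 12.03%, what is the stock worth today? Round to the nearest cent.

$9.81

Deferred-dividend DDM. At t=6 the remaining stream is a growing perpetuity with first payment D_7 = 2.08.
V_6 = D_7/(r−g) = 2.08/(0.1203−0.013) = 19.3849
P₀ = V_6/(1+r)^6 = 19.3849/(1+0.1203)^6 = 9.8052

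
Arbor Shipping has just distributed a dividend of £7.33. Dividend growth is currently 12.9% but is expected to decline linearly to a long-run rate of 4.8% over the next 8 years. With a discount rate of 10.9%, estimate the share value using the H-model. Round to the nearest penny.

£164.86

H-model: P₀ = D₀[(1+g_L) + H(g_S−g_L)]/(r−g_L), with H = 8/2 = 4.
P₀ = 7.33 × [(1+0.048) + 4×(0.129−0.048)] / (0.109−0.048)
   = 7.33 × 1.3720 / 0.061 = 164.8649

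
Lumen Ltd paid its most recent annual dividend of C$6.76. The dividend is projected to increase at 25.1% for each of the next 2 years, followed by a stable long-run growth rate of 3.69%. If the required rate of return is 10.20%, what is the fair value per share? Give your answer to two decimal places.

C$155.14

Two-stage DDM. Project D₁…D_2 at 0.251, terminal growth 0.0369, discount at r = 0.102.
D_1 = 8.4568
D_2 = 10.5794
Terminal value at t=2: TV = D_3/(r−g) = 10.9698/(0.102−0.0369) = 168.5067
P₀ = 8.4568/(1+0.102)^1 + 10.5794/(1+0.102)^2 + 168.5067/(1+0.102)^2 = 155.1423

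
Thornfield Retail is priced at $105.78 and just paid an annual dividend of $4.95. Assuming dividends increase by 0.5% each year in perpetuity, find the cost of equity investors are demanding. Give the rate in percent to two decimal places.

Rearranging the constant-growth DDM: r = D₁/P₀ + g.
D₁ = 4.95 × (1 + 0.005) = 4.9747.
r = 4.9747 / 105.78 + 0.005 = 0.04703 + 0.005 = 0.05203

5.20%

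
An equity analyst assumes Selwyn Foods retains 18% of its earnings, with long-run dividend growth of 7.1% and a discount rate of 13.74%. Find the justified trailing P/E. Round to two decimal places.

13.23

Payout ratio b = 1 − 0.18 = 0.82.
Justified trailing P/E = b(1+g)/(r−g) = 0.82×(1+0.071)/(0.1374−0.071) = 13.2262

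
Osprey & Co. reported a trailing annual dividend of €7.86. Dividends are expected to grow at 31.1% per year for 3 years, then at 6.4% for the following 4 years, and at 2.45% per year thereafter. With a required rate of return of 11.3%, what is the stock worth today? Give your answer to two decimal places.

Three-stage DDM. Project D₁…D_7; terminal Gordon value at t=7 with g = 0.0245; discount at r = 0.113.
D_1 = 10.3045
D_2 = 13.5091
D_3 = 17.7105
D_4 = 18.8440
D_5 = 20.0500
D_6 = 21.3332
D_7 = 22.6985
TV_7 = 23.2546/(0.113−0.0245) = 262.7640
P₀ = Σ Dₜ/(1+r)ᵗ + TV_7/(1+r)^7 = 203.1723

€203.17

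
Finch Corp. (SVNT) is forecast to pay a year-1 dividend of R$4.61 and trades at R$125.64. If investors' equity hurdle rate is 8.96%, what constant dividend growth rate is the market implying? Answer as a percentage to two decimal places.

From P₀ = D₁/(r − g), the implied growth is g = r − D₁/P₀.
g = 0.0896 − 4.61/125.64 = 0.0896 − 0.03669 = 0.05291

5.29%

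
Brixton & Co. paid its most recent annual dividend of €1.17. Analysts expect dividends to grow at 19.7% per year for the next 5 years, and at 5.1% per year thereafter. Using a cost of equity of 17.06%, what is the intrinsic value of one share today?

€17.75

Two-stage DDM. Project D₁…D_5 at 0.197, terminal growth 0.051, discount at r = 0.1706.
D_1 = 1.4005
D_2 = 1.6764
D_3 = 2.0066
D_4 = 2.4019
D_5 = 2.8751
Terminal value at t=5: TV = D_6/(r−g) = 3.0218/(0.1706−0.051) = 25.2655
P₀ = 1.4005/(1+0.1706)^1 + 1.6764/(1+0.1706)^2 + 2.0066/(1+0.1706)^3 + 2.4019/(1+0.1706)^4 + 2.8751/(1+0.1706)^5 + 25.2655/(1+0.1706)^5 = 17.7523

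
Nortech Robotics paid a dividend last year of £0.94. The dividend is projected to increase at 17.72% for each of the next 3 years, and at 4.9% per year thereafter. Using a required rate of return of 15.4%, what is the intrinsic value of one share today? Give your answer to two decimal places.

Two-stage DDM. Project D₁…D_3 at 0.1772, terminal growth 0.049, discount at r = 0.154.
D_1 = 1.1066
D_2 = 1.3027
D_3 = 1.5335
Terminal value at t=3: TV = D_4/(r−g) = 1.6086/(0.154−0.049) = 15.3202
P₀ = 1.1066/(1+0.154)^1 + 1.3027/(1+0.154)^2 + 1.5335/(1+0.154)^3 + 15.3202/(1+0.154)^3 = 12.9038

£12.90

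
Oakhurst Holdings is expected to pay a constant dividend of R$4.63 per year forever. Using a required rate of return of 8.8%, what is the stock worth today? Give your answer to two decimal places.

R$52.61

Zero-growth DDM (perpetuity): P₀ = D/r = 4.63 / 0.088 = 52.6136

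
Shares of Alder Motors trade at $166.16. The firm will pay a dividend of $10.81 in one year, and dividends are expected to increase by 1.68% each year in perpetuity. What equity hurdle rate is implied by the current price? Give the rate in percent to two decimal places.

8.19%

Rearranging the constant-growth DDM: r = D₁/P₀ + g.
r = 10.8100 / 166.16 + 0.0168 = 0.06506 + 0.0168 = 0.08186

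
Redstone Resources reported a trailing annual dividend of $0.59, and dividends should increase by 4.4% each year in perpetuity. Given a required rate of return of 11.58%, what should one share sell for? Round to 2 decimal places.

Gordon growth model: P₀ = D₁/(r − g). D₁ = 0.59 × (1 + 0.044) = 0.6160.
P₀ = 0.6160 / (0.1158 − 0.044) = 0.6160 / 0.0718 = 8.5788

$8.58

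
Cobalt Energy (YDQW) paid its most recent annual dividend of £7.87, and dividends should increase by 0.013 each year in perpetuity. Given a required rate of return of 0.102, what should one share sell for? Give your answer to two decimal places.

Gordon growth model: P₀ = D₁/(r − g). D₁ = 7.87 × (1 + 0.013) = 7.9723.
P₀ = 7.9723 / (0.102 − 0.013) = 7.9723 / 0.089 = 89.5765

£89.58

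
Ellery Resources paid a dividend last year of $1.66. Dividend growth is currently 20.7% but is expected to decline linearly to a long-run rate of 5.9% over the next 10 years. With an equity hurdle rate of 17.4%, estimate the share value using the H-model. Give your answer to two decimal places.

$25.97

H-model: P₀ = D₀[(1+g_L) + H(g_S−g_L)]/(r−g_L), with H = 10/2 = 5.
P₀ = 1.66 × [(1+0.059) + 5×(0.207−0.059)] / (0.174−0.059)
   = 1.66 × 1.7990 / 0.115 = 25.9682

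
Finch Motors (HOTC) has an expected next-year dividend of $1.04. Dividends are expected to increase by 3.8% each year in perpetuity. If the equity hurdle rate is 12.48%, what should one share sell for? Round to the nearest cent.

Gordon growth model: P₀ = D₁/(r − g), with D₁ = 1.04 given directly.
P₀ = 1.0400 / (0.1248 − 0.038) = 1.0400 / 0.0868 = 11.9816

$11.98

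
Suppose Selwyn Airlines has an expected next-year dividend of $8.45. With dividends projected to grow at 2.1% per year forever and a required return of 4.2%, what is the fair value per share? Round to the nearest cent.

Gordon growth model: P₀ = D₁/(r − g), with D₁ = 8.45 given directly.
P₀ = 8.4500 / (0.042 − 0.021) = 8.4500 / 0.021 = 402.3810

$402.38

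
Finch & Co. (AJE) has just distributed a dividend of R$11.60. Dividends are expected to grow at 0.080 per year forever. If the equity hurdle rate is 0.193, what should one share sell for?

R$110.87

Gordon growth model: P₀ = D₁/(r − g). D₁ = 11.60 × (1 + 0.08) = 12.5280.
P₀ = 12.5280 / (0.193 − 0.08) = 12.5280 / 0.113 = 110.8673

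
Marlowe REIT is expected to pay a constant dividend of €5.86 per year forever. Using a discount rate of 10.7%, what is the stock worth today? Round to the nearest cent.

Zero-growth DDM (perpetuity): P₀ = D/r = 5.86 / 0.107 = 54.7664

€54.77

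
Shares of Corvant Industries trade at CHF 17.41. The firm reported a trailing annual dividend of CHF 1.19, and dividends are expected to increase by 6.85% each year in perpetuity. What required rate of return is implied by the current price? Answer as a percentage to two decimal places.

14.15%

Rearranging the constant-growth DDM: r = D₁/P₀ + g.
D₁ = 1.19 × (1 + 0.0685) = 1.2715.
r = 1.2715 / 17.41 + 0.0685 = 0.07303 + 0.0685 = 0.14153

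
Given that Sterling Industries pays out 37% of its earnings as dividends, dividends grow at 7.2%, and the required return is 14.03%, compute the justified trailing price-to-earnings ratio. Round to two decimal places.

5.81

Justified trailing P/E = b(1+g)/(r−g) = 0.37×(1+0.072)/(0.1403−0.072) = 5.8073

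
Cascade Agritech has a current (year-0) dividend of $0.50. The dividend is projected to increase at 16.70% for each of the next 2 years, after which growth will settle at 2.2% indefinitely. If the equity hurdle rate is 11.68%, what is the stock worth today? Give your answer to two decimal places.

$6.95

Two-stage DDM. Project D₁…D_2 at 0.167, terminal growth 0.022, discount at r = 0.1168.
D_1 = 0.5835
D_2 = 0.6809
Terminal value at t=2: TV = D_3/(r−g) = 0.6959/(0.1168−0.022) = 7.3410
P₀ = 0.5835/(1+0.1168)^1 + 0.6809/(1+0.1168)^2 + 7.3410/(1+0.1168)^2 = 6.9542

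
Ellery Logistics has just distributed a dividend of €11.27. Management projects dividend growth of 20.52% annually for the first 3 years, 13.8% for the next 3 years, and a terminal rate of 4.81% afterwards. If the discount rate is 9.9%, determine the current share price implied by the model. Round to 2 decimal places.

Three-stage DDM. Project D₁…D_6; terminal Gordon value at t=6 with g = 0.0481; discount at r = 0.099.
D_1 = 13.5826
D_2 = 16.3698
D_3 = 19.7288
D_4 = 22.4514
D_5 = 25.5497
D_6 = 29.0756
TV_6 = 30.4741/(0.099−0.0481) = 598.7052
P₀ = Σ Dₜ/(1+r)ᵗ + TV_6/(1+r)^6 = 428.4076

€428.41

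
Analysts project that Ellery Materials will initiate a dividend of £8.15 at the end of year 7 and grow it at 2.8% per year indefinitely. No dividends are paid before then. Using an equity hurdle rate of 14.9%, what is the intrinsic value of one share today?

£29.27

Deferred-dividend DDM. At t=6 the remaining stream is a growing perpetuity with first payment D_7 = 8.15.
V_6 = D_7/(r−g) = 8.15/(0.149−0.028) = 67.3554
P₀ = V_6/(1+r)^6 = 67.3554/(1+0.149)^6 = 29.2720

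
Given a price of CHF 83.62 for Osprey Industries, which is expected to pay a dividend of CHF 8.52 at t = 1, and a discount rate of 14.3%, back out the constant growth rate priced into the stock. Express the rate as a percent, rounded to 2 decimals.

4.11%

From P₀ = D₁/(r − g), the implied growth is g = r − D₁/P₀.
g = 0.143 − 8.52/83.62 = 0.143 − 0.10189 = 0.04111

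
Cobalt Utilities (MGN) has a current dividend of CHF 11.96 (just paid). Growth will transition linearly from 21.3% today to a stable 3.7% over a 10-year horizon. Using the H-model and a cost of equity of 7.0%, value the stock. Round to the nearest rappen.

CHF 694.77

H-model: P₀ = D₀[(1+g_L) + H(g_S−g_L)]/(r−g_L), with H = 10/2 = 5.
P₀ = 11.96 × [(1+0.037) + 5×(0.213−0.037)] / (0.07−0.037)
   = 11.96 × 1.9170 / 0.033 = 694.7673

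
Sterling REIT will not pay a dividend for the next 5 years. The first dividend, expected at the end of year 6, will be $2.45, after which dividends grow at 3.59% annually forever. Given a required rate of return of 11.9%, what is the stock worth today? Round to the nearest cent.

Deferred-dividend DDM. At t=5 the remaining stream is a growing perpetuity with first payment D_6 = 2.45.
V_5 = D_6/(r−g) = 2.45/(0.119−0.0359) = 29.4826
P₀ = V_5/(1+r)^5 = 29.4826/(1+0.119)^5 = 16.8041

$16.80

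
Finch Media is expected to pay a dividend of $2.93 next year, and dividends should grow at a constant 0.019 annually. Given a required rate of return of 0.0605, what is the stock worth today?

Gordon growth model: P₀ = D₁/(r − g), with D₁ = 2.93 given directly.
P₀ = 2.9300 / (0.0605 − 0.019) = 2.9300 / 0.0415 = 70.6024

$70.60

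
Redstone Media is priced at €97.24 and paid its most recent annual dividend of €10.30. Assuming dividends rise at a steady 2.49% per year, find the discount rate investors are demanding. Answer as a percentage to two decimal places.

Rearranging the constant-growth DDM: r = D₁/P₀ + g.
D₁ = 10.30 × (1 + 0.0249) = 10.5565.
r = 10.5565 / 97.24 + 0.0249 = 0.10856 + 0.0249 = 0.13346

13.35%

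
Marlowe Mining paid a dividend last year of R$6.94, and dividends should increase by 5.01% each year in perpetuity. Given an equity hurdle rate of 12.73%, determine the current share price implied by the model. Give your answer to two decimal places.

R$94.40

Gordon growth model: P₀ = D₁/(r − g). D₁ = 6.94 × (1 + 0.0501) = 7.2877.
P₀ = 7.2877 / (0.1273 − 0.0501) = 7.2877 / 0.0772 = 94.4002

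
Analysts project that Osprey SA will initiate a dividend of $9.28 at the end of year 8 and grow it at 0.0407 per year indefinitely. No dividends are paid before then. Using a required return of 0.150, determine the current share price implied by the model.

Deferred-dividend DDM. At t=7 the remaining stream is a growing perpetuity with first payment D_8 = 9.28.
V_7 = D_8/(r−g) = 9.28/(0.15−0.0407) = 84.9039
P₀ = V_7/(1+r)^7 = 84.9039/(1+0.15)^7 = 31.9185

$31.92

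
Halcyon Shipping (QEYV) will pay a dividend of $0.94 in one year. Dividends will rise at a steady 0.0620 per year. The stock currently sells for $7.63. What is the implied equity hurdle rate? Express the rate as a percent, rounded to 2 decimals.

18.52%

Rearranging the constant-growth DDM: r = D₁/P₀ + g.
r = 0.9400 / 7.63 + 0.062 = 0.12320 + 0.062 = 0.18520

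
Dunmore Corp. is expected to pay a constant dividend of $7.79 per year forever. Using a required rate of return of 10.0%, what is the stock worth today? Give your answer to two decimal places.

Zero-growth DDM (perpetuity): P₀ = D/r = 7.79 / 0.1 = 77.9000

$77.90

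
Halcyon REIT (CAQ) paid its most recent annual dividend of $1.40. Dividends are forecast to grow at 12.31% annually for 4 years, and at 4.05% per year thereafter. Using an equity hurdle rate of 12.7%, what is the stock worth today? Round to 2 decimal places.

Two-stage DDM. Project D₁…D_4 at 0.1231, terminal growth 0.0405, discount at r = 0.127.
D_1 = 1.5723
D_2 = 1.7659
D_3 = 1.9833
D_4 = 2.2274
Terminal value at t=4: TV = D_5/(r−g) = 2.3176/(0.127−0.0405) = 26.7934
P₀ = 1.5723/(1+0.127)^1 + 1.7659/(1+0.127)^2 + 1.9833/(1+0.127)^3 + 2.2274/(1+0.127)^4 + 26.7934/(1+0.127)^4 = 22.1603

$22.16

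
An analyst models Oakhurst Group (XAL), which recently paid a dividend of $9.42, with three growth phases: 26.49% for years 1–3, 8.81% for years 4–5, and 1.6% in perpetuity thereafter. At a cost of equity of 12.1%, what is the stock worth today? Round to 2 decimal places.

Three-stage DDM. Project D₁…D_5; terminal Gordon value at t=5 with g = 0.016; discount at r = 0.121.
D_1 = 11.9154
D_2 = 15.0717
D_3 = 19.0642
D_4 = 20.7438
D_5 = 22.5713
TV_5 = 22.9325/(0.121−0.016) = 218.4045
P₀ = Σ Dₜ/(1+r)ᵗ + TV_5/(1+r)^5 = 185.4196

$185.42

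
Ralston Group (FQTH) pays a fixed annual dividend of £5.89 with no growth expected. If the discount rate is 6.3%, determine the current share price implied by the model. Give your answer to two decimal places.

£93.49

Zero-growth DDM (perpetuity): P₀ = D/r = 5.89 / 0.063 = 93.4921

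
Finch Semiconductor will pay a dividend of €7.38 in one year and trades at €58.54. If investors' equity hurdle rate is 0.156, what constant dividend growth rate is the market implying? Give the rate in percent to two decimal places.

2.99%

From P₀ = D₁/(r − g), the implied growth is g = r − D₁/P₀.
g = 0.156 − 7.38/58.54 = 0.156 − 0.12607 = 0.02993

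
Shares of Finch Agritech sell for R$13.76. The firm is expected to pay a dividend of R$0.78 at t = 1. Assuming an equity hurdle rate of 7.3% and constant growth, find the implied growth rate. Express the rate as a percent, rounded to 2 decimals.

1.63%

From P₀ = D₁/(r − g), the implied growth is g = r − D₁/P₀.
g = 0.073 − 0.78/13.76 = 0.073 − 0.05669 = 0.01631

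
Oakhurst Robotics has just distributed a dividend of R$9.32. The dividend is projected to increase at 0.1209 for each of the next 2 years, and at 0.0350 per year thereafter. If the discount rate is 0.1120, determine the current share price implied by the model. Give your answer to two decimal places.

Two-stage DDM. Project D₁…D_2 at 0.1209, terminal growth 0.035, discount at r = 0.112.
D_1 = 10.4468
D_2 = 11.7098
Terminal value at t=2: TV = D_3/(r−g) = 12.1196/(0.112−0.035) = 157.3980
P₀ = 10.4468/(1+0.112)^1 + 11.7098/(1+0.112)^2 + 157.3980/(1+0.112)^2 = 146.1530

R$146.15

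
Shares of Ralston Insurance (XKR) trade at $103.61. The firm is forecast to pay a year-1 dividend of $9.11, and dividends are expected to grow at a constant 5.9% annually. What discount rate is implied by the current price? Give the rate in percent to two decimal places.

Rearranging the constant-growth DDM: r = D₁/P₀ + g.
r = 9.1100 / 103.61 + 0.059 = 0.08793 + 0.059 = 0.14693

14.69%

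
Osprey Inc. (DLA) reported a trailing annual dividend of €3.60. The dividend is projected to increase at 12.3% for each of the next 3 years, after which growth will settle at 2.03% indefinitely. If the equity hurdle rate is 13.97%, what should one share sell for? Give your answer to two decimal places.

€39.92

Two-stage DDM. Project D₁…D_3 at 0.123, terminal growth 0.0203, discount at r = 0.1397.
D_1 = 4.0428
D_2 = 4.5401
D_3 = 5.0985
Terminal value at t=3: TV = D_4/(r−g) = 5.2020/(0.1397−0.0203) = 43.5678
P₀ = 4.0428/(1+0.1397)^1 + 4.5401/(1+0.1397)^2 + 5.0985/(1+0.1397)^3 + 43.5678/(1+0.1397)^3 = 39.9168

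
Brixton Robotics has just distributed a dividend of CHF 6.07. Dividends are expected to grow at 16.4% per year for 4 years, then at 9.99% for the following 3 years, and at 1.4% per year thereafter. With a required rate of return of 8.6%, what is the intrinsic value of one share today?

Three-stage DDM. Project D₁…D_7; terminal Gordon value at t=7 with g = 0.014; discount at r = 0.086.
D_1 = 7.0655
D_2 = 8.2242
D_3 = 9.5730
D_4 = 11.1430
D_5 = 12.2561
D_6 = 13.4805
D_7 = 14.8272
TV_7 = 15.0348/(0.086−0.014) = 208.8169
P₀ = Σ Dₜ/(1+r)ᵗ + TV_7/(1+r)^7 = 170.8253

CHF 170.83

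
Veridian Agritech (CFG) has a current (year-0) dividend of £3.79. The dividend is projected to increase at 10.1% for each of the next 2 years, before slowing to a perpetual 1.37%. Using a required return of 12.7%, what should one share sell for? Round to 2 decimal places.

£39.68

Two-stage DDM. Project D₁…D_2 at 0.101, terminal growth 0.0137, discount at r = 0.127.
D_1 = 4.1728
D_2 = 4.5942
Terminal value at t=2: TV = D_3/(r−g) = 4.6572/(0.127−0.0137) = 41.1049
P₀ = 4.1728/(1+0.127)^1 + 4.5942/(1+0.127)^2 + 41.1049/(1+0.127)^2 = 39.6825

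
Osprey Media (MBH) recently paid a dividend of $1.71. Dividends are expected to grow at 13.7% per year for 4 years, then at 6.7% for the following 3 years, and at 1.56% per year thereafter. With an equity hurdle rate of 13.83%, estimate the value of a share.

Three-stage DDM. Project D₁…D_7; terminal Gordon value at t=7 with g = 0.0156; discount at r = 0.1383.
D_1 = 1.9443
D_2 = 2.2106
D_3 = 2.5135
D_4 = 2.8578
D_5 = 3.0493
D_6 = 3.2536
D_7 = 3.4716
TV_7 = 3.5258/(0.1383−0.0156) = 28.7349
P₀ = Σ Dₜ/(1+r)ᵗ + TV_7/(1+r)^7 = 22.9178

$22.92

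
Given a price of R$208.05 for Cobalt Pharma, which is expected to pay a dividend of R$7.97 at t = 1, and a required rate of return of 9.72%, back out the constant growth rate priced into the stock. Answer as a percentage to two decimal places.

5.89%

From P₀ = D₁/(r − g), the implied growth is g = r − D₁/P₀.
g = 0.0972 − 7.97/208.05 = 0.0972 − 0.03831 = 0.05889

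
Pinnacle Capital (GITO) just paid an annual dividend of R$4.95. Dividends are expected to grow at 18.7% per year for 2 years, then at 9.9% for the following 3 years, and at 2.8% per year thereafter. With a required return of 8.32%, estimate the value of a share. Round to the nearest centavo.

Three-stage DDM. Project D₁…D_5; terminal Gordon value at t=5 with g = 0.028; discount at r = 0.0832.
D_1 = 5.8757
D_2 = 6.9744
D_3 = 7.6649
D_4 = 8.4237
D_5 = 9.2576
TV_5 = 9.5168/(0.0832−0.028) = 172.4065
P₀ = Σ Dₜ/(1+r)ᵗ + TV_5/(1+r)^5 = 145.3402

R$145.34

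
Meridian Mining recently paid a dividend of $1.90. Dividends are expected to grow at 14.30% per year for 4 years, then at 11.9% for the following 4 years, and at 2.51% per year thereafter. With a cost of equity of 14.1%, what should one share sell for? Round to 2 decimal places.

$30.58

Three-stage DDM. Project D₁…D_8; terminal Gordon value at t=8 with g = 0.0251; discount at r = 0.141.
D_1 = 2.1717
D_2 = 2.4823
D_3 = 2.8372
D_4 = 3.2429
D_5 = 3.6288
D_6 = 4.0607
D_7 = 4.5439
D_8 = 5.0846
TV_8 = 5.2122/(0.141−0.0251) = 44.9719
P₀ = Σ Dₜ/(1+r)ᵗ + TV_8/(1+r)^8 = 30.5800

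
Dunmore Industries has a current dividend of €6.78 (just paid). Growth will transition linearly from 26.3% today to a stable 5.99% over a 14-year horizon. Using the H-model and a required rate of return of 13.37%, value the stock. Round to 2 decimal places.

H-model: P₀ = D₀[(1+g_L) + H(g_S−g_L)]/(r−g_L), with H = 14/2 = 7.
P₀ = 6.78 × [(1+0.0599) + 7×(0.263−0.0599)] / (0.1337−0.0599)
   = 6.78 × 2.4816 / 0.0738 = 227.9844

€227.98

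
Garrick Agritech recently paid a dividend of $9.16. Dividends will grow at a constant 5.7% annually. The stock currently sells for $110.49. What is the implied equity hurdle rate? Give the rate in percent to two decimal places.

Rearranging the constant-growth DDM: r = D₁/P₀ + g.
D₁ = 9.16 × (1 + 0.057) = 9.6821.
r = 9.6821 / 110.49 + 0.057 = 0.08763 + 0.057 = 0.14463

14.46%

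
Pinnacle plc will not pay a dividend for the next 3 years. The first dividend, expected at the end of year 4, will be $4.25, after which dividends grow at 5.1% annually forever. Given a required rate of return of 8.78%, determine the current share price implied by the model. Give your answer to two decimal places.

Deferred-dividend DDM. At t=3 the remaining stream is a growing perpetuity with first payment D_4 = 4.25.
V_3 = D_4/(r−g) = 4.25/(0.0878−0.051) = 115.4891
P₀ = V_3/(1+r)^3 = 115.4891/(1+0.0878)^3 = 89.7210

$89.72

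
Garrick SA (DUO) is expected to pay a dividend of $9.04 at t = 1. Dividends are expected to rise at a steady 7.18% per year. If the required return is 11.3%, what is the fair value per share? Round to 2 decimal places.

Gordon growth model: P₀ = D₁/(r − g), with D₁ = 9.04 given directly.
P₀ = 9.0400 / (0.113 − 0.0718) = 9.0400 / 0.0412 = 219.4175

$219.42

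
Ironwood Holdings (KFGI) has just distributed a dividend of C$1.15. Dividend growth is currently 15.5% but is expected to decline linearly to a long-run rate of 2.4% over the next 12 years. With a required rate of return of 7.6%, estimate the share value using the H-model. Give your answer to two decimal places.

C$40.03

H-model: P₀ = D₀[(1+g_L) + H(g_S−g_L)]/(r−g_L), with H = 12/2 = 6.
P₀ = 1.15 × [(1+0.024) + 6×(0.155−0.024)] / (0.076−0.024)
   = 1.15 × 1.8100 / 0.052 = 40.0288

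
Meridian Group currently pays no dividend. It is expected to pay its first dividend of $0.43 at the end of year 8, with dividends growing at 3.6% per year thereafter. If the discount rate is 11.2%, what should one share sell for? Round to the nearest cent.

$2.69

Deferred-dividend DDM. At t=7 the remaining stream is a growing perpetuity with first payment D_8 = 0.43.
V_7 = D_8/(r−g) = 0.43/(0.112−0.036) = 5.6579
P₀ = V_7/(1+r)^7 = 5.6579/(1+0.112)^7 = 2.6910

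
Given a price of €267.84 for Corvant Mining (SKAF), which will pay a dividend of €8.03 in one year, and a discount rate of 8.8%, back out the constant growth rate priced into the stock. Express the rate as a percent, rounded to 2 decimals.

5.80%

From P₀ = D₁/(r − g), the implied growth is g = r − D₁/P₀.
g = 0.088 − 8.03/267.84 = 0.088 − 0.02998 = 0.05802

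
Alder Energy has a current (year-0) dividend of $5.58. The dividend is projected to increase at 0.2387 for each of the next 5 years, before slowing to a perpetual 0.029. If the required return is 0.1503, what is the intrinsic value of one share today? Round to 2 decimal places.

$103.57

Two-stage DDM. Project D₁…D_5 at 0.2387, terminal growth 0.029, discount at r = 0.1503.
D_1 = 6.9119
D_2 = 8.5618
D_3 = 10.6055
D_4 = 13.1371
D_5 = 16.2729
Terminal value at t=5: TV = D_6/(r−g) = 16.7448/(0.1503−0.029) = 138.0446
P₀ = 6.9119/(1+0.1503)^1 + 8.5618/(1+0.1503)^2 + 10.6055/(1+0.1503)^3 + 13.1371/(1+0.1503)^4 + 16.2729/(1+0.1503)^5 + 138.0446/(1+0.1503)^5 = 103.5737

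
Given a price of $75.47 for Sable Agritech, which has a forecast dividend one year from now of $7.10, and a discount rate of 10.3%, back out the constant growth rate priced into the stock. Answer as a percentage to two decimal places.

From P₀ = D₁/(r − g), the implied growth is g = r − D₁/P₀.
g = 0.103 − 7.10/75.47 = 0.103 − 0.09408 = 0.00892

0.89%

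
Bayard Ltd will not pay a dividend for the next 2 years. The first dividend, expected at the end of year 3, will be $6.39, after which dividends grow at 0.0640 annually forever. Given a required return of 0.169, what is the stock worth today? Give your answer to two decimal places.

$44.53

Deferred-dividend DDM. At t=2 the remaining stream is a growing perpetuity with first payment D_3 = 6.39.
V_2 = D_3/(r−g) = 6.39/(0.169−0.064) = 60.8571
P₀ = V_2/(1+r)^2 = 60.8571/(1+0.169)^2 = 44.5331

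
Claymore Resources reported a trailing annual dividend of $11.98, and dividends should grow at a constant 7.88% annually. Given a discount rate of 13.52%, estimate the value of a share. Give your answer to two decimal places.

Gordon growth model: P₀ = D₁/(r − g). D₁ = 11.98 × (1 + 0.0788) = 12.9240.
P₀ = 12.9240 / (0.1352 − 0.0788) = 12.9240 / 0.0564 = 229.1494

$229.15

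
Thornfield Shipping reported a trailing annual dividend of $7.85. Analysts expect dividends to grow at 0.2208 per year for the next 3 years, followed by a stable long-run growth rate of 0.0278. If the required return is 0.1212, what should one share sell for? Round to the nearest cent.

$139.50

Two-stage DDM. Project D₁…D_3 at 0.2208, terminal growth 0.0278, discount at r = 0.1212.
D_1 = 9.5833
D_2 = 11.6993
D_3 = 14.2825
Terminal value at t=3: TV = D_4/(r−g) = 14.6795/(0.1212−0.0278) = 157.1683
P₀ = 9.5833/(1+0.1212)^1 + 11.6993/(1+0.1212)^2 + 14.2825/(1+0.1212)^3 + 157.1683/(1+0.1212)^3 = 139.4978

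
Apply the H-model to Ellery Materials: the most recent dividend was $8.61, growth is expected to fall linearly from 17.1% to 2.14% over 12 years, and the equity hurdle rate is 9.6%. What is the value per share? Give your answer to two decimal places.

$221.48

H-model: P₀ = D₀[(1+g_L) + H(g_S−g_L)]/(r−g_L), with H = 12/2 = 6.
P₀ = 8.61 × [(1+0.0214) + 6×(0.171−0.0214)] / (0.096−0.0214)
   = 8.61 × 1.9190 / 0.0746 = 221.4824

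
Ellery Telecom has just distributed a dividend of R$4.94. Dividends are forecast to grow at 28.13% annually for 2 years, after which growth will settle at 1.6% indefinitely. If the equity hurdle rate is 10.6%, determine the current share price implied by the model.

R$87.20

Two-stage DDM. Project D₁…D_2 at 0.2813, terminal growth 0.016, discount at r = 0.106.
D_1 = 6.3296
D_2 = 8.1101
Terminal value at t=2: TV = D_3/(r−g) = 8.2399/(0.106−0.016) = 91.5545
P₀ = 6.3296/(1+0.106)^1 + 8.1101/(1+0.106)^2 + 91.5545/(1+0.106)^2 = 87.1992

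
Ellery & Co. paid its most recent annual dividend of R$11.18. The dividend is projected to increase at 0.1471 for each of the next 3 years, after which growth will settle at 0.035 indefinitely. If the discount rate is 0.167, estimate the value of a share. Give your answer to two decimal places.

R$115.66

Two-stage DDM. Project D₁…D_3 at 0.1471, terminal growth 0.035, discount at r = 0.167.
D_1 = 12.8246
D_2 = 14.7111
D_3 = 16.8751
Terminal value at t=3: TV = D_4/(r−g) = 17.4657/(0.167−0.035) = 132.3159
P₀ = 12.8246/(1+0.167)^1 + 14.7111/(1+0.167)^2 + 16.8751/(1+0.167)^3 + 132.3159/(1+0.167)^3 = 115.6620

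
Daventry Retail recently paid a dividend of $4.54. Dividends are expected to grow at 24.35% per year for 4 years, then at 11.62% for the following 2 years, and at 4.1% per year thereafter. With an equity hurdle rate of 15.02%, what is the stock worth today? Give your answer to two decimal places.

Three-stage DDM. Project D₁…D_6; terminal Gordon value at t=6 with g = 0.041; discount at r = 0.1502.
D_1 = 5.6455
D_2 = 7.0202
D_3 = 8.7296
D_4 = 10.8552
D_5 = 12.1166
D_6 = 13.5246
TV_6 = 14.0791/(0.1502−0.041) = 128.9292
P₀ = Σ Dₜ/(1+r)ᵗ + TV_6/(1+r)^6 = 89.6950

$89.70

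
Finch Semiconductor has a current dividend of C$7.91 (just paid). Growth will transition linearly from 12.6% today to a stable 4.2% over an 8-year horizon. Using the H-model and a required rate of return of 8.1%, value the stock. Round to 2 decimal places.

C$279.49

H-model: P₀ = D₀[(1+g_L) + H(g_S−g_L)]/(r−g_L), with H = 8/2 = 4.
P₀ = 7.91 × [(1+0.042) + 4×(0.126−0.042)] / (0.081−0.042)
   = 7.91 × 1.3780 / 0.039 = 279.4867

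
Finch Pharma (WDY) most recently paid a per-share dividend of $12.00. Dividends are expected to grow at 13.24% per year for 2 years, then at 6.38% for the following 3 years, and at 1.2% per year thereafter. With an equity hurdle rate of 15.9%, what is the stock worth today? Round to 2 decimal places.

$113.19

Three-stage DDM. Project D₁…D_5; terminal Gordon value at t=5 with g = 0.012; discount at r = 0.159.
D_1 = 13.5888
D_2 = 15.3880
D_3 = 16.3697
D_4 = 17.4141
D_5 = 18.5251
TV_5 = 18.7474/(0.159−0.012) = 127.5334
P₀ = Σ Dₜ/(1+r)ᵗ + TV_5/(1+r)^5 = 113.1864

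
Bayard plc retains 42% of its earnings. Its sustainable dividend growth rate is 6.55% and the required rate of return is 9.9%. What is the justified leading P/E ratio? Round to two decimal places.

17.31

Payout ratio b = 1 − 0.42 = 0.58.
Justified leading P/E = b/(r−g) = 0.58/(0.099−0.0655) = 17.3134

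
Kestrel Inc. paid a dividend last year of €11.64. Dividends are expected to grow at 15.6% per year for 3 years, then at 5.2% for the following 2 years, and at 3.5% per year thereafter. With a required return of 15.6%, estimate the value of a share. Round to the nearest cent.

€137.61

Three-stage DDM. Project D₁…D_5; terminal Gordon value at t=5 with g = 0.035; discount at r = 0.156.
D_1 = 13.4558
D_2 = 15.5550
D_3 = 17.9815
D_4 = 18.9166
D_5 = 19.9002
TV_5 = 20.5967/(0.156−0.035) = 170.2209
P₀ = Σ Dₜ/(1+r)ᵗ + TV_5/(1+r)^5 = 137.6089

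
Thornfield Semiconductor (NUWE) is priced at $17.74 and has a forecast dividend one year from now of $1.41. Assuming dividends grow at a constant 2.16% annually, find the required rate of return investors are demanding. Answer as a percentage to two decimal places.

10.11%

Rearranging the constant-growth DDM: r = D₁/P₀ + g.
r = 1.4100 / 17.74 + 0.0216 = 0.07948 + 0.0216 = 0.10108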